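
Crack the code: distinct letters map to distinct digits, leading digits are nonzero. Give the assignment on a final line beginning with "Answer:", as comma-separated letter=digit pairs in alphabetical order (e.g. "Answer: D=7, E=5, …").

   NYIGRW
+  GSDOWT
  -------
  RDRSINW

Step 1. [R] R is the leading digit of a 7-digit sum of two 6-digit numbers; the final carry is exactly 1, so R=1.
Step 2. [col 1: W + T ≡ W (mod 10)] column 1: given nothing yet, carry-in 0, and digits 1 already taken and all letters distinct, W+T≡W (mod 10) forces T=0. So T=0.
Step 3. [col 1: W + T ≡ W (mod 10)] column 1 (W + T ≡ W (mod 10), carry-in 0) doesn't pin W yet; pick W=6 and continue, so W=6.
Step 4. [col 2: R + W ≡ N (mod 10)] column 2: given R=1, W=6, carry-in 0, and digits 0,1,6 already taken and all letters distinct, R+W≡N (mod 10) forces N=7. So N=7.
Step 5. [col 3: G + O ≡ I (mod 10)] G=5 is one option consistent with column 3 (G + O ≡ I (mod 10), carry-in 0) — take it ⇒ G=5.
Step 6. [col 3: G + O ≡ I (mod 10)] no forcing yet in column 3 (carry-in 0); O=4 is free and consistent — try it, so O=4.
Step 7. [col 3: G + O ≡ I (mod 10)] column 3: given G=5, O=4, carry-in 0, and digits 0,1,4,5,6,7 already taken and all letters distinct, G+O≡I (mod 10) forces I=9, so I=9.
Step 8. [col 4: I + D ≡ S (mod 10)] from column 4 (I=9, carry-in 0, digits 0,1,4,5,6,7,9 already taken and all letters distinct): S must equal 2 ⇒ S=2.
Step 9. [col 4: I + D ≡ S (mod 10)] from column 4 (I=9, S=2, carry-in 0, digits 0,1,2,4,5,6,7,9 already taken and all letters distinct): D must equal 3. So D=3.
Step 10. [col 5: Y + S ≡ R (mod 10)] column 5: given S=2, R=1, carry-in 1, and digits 0,1,2,3,4,5,6,7,9 already taken and all letters distinct, Y+S≡R (mod 10) forces Y=8, so Y=8.

Answer: D=3, G=5, I=9, N=7, O=4, R=1, S=2, T=0, W=6, Y=8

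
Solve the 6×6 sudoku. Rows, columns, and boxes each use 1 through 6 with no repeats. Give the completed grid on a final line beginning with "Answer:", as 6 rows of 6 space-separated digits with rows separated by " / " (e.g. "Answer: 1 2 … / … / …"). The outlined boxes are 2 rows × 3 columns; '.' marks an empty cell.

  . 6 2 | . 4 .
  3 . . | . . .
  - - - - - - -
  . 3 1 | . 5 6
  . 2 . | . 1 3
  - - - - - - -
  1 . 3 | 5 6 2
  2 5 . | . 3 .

Step 1. [r4c4∈{4}] r4c4's peers cover all but 4 ⇒ r4c4=4.
Step 2. [r6c4∈{1}] only 1 remains possible at r6c4, so r6c4=1.
Step 3. [r1c1∈{5}] only 5 remains possible at r1c1, so r1c1=5.
Step 4. [r2c3∈{4}] nothing but 4 survives at r2c3, so r2c3=4.
Step 5. [r6c3∈{6}] nothing but 6 survives at r6c3, so r6c3=6.
Step 6. [r2c2∈{1}] only 1 remains possible at r2c2. So r2c2=1.
Step 7. [r3c4∈{2}] r3c4 has the single candidate 2 ⇒ r3c4=2.
Step 8. [r5c2∈{4}] r5c2's peers cover all but 4. So r5c2=4.
Step 9. [r2c5∈{2}] r2c5 is down to just 2, so r2c5=2.
Step 10. [r2c6∈{5}] only 5 remains possible at r2c6, so r2c6=5.
Step 11. [r1c4∈{3}] r1c4 is down to just 3. So r1c4=3.
Step 12. [r2c4∈{6}] r2c4 is down to just 6, so r2c4=6.
Step 13. [r3c1∈{4}] r3c1's peers cover all but 4 ⇒ r3c1=4.
Step 14. [r4c3∈{5}] r4c3's peers cover all but 5, so r4c3=5.
Step 15. [r1c6∈{1}] r1c6's peers cover all but 1. So r1c6=1.
Step 16. [r4c1∈{6}] r4c1 has the single candidate 6, so r4c1=6.
Step 17. [r6c6∈{4}] r6c6's peers cover all but 4. So r6c6=4.

Answer: 5 6 2 3 4 1 / 3 1 4 6 2 5 / 4 3 1 2 5 6 / 6 2 5 4 1 3 / 1 4 3 5 6 2 / 2 5 6 1 3 4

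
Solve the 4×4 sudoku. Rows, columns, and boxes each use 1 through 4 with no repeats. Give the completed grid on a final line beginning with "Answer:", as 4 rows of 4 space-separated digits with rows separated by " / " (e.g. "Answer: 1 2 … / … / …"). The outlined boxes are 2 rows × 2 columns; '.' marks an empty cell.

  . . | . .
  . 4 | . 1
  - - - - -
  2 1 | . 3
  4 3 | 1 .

Step 1. [r2c3∈{2,3}] in row 2, 2 fits only at r2c3 ⇒ r2c3=2.
Step 2. [r1c3∈{3,4}] col 3 places 3 nowhere but r1c3, so r1c3=3.
Step 3. [r2c1∈{3}] r2c1's peers cover all but 3. So r2c1=3.
Step 4. [r1c2∈{2}] r1c2 is down to just 2 ⇒ r1c2=2.
Step 5. [r1c1∈{1}] only 1 remains possible at r1c1 ⇒ r1c1=1.
Step 6. [r4c4∈{2}] r4c4 is down to just 2 ⇒ r4c4=2.
Step 7. [r3c3∈{4}] r3c3 has the single candidate 4, so r3c3=4.
Step 8. [r1c4∈{4}] r1c4's peers cover all but 4. So r1c4=4.

Answer: 1 2 3 4 / 3 4 2 1 / 2 1 4 3 / 4 3 1 2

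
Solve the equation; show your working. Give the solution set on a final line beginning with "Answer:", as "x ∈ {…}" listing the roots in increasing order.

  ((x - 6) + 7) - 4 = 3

Step 1. [((x - 6) + 7) - 4 = 3] peel the -4: add 4 from each side. So sub: (x - 6) + 7 = 7.
Step 2. [(x - 6) + 7 = 7] the outer +7 inverts by subtracting 7, so sub: x - 6 = 0.
Step 3. [x - 6 = 0] peel the -6: add 6 from each side, so sub: x = 6.

Answer: x ∈ {6}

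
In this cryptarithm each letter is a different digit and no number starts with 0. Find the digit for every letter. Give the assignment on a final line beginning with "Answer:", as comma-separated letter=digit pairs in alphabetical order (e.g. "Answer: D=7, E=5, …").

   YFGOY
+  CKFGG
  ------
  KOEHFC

Step 1. [col 1: Y + G ≡ C (mod 10)] G=4 is one option consistent with column 1 (Y + G ≡ C (mod 10), carry-in 0) — take it. So G=4.
Step 2. [K] K is the leading digit of a 6-digit sum of two 5-digit numbers; the final carry is exactly 1 ⇒ K=1.
Step 3. [col 1: Y + G ≡ C (mod 10)] several values work for C in column 1 (Y + G ≡ C (mod 10), carry-in 0); try C=2. So C=2.
Step 4. [col 1: Y + G ≡ C (mod 10)] column 1 reads Y+G+carry(0)=C with G=4, C=2; with digits 1,2,4 already taken and all letters distinct, the only value for Y is 8, so Y=8.
Step 5. [col 2: O + G ≡ F (mod 10)] F=5 is one option consistent with column 2 (O + G ≡ F (mod 10), carry-in 1) — take it. So F=5.
Step 6. [col 2: O + G ≡ F (mod 10)] column 2: given G=4, F=5, carry-in 1, and digits 1,2,4,5,8 already taken and all letters distinct, O+G≡F (mod 10) forces O=0. So O=0.
Step 7. [col 3: G + F ≡ H (mod 10)] from column 3 (G=4, F=5, carry-in 0, digits 0,1,2,4,5,8 already taken and all letters distinct): H must equal 9, so H=9.
Step 8. [col 4: F + K ≡ E (mod 10)] in column 4 we have F+K≡E with carry-in 0; given F=5, K=1 and digits 0,1,2,4,5,8,9 already taken and all letters distinct, that pins E to 6 ⇒ E=6.

Answer: C=2, E=6, F=5, G=4, H=9, K=1, O=0, Y=8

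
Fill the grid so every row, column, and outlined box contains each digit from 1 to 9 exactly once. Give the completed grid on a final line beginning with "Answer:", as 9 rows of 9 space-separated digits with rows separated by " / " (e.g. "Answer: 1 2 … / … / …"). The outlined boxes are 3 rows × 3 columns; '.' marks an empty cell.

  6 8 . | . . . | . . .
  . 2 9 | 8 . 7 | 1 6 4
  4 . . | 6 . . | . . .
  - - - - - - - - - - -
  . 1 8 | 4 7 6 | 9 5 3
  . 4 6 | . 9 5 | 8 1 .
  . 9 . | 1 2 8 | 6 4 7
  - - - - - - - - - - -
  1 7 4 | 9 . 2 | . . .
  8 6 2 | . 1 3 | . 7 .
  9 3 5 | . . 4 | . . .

Step 1. [r1c4∈{2,3,5}] r1c4 is the only open cell in col 4 admitting 2 ⇒ r1c4=2.
Step 2. [r6c3∈{3}] r6c3 is down to just 3. So r6c3=3.
Step 3. [r3c2∈{5}] only 5 remains possible at r3c2. So r3c2=5.
Step 4. [r3c5∈{3}] r3c5 is down to just 3, so r3c5=3.
Step 5. [r9c7∈{2}] nothing but 2 survives at r9c7. So r9c7=2.
Step 6. [r9c8∈{8}] nothing but 8 survives at r9c8, so r9c8=8.
Step 7. [r8c9∈{5,9}] 9 has one home in row 8: r8c9, so r8c9=9.
Step 8. [r1c9∈{5}] only 5 remains possible at r1c9. So r1c9=5.
Step 9. [r7c9∈{6}] r7c9 is down to just 6. So r7c9=6.
Step 10. [r3c7∈{7}] r3c7 has the single candidate 7. So r3c7=7.
Step 11. [r7c8∈{3}] r7c8's peers cover all but 3. So r7c8=3.
Step 12. [r3c3∈{1}] nothing but 1 survives at r3c3. So r3c3=1.
Step 13. [r3c8∈{2,9}] 2 has one home in col 8: r3c8, so r3c8=2.
Step 14. [r7c7∈{5}] r7c7 is down to just 5, so r7c7=5.
Step 15. [r3c6∈{9}] nothing but 9 survives at r3c6. So r3c6=9.
Step 16. [r5c1∈{2,7}] 7 has one home in row 5: r5c1 ⇒ r5c1=7.
Step 17. [r5c9∈{2}] nothing but 2 survives at r5c9. So r5c9=2.
Step 18. [r1c3∈{7}] r1c3's peers cover all but 7 ⇒ r1c3=7.
Step 19. [r2c1∈{3}] r2c1 is down to just 3. So r2c1=3.
Step 20. [r1c5∈{4}] only 4 remains possible at r1c5. So r1c5=4.
Step 21. [r3c9∈{8}] r3c9 is down to just 8 ⇒ r3c9=8.
Step 22. [r2c5∈{5}] r2c5 has the single candidate 5. So r2c5=5.
Step 23. [r9c9∈{1}] nothing but 1 survives at r9c9, so r9c9=1.
Step 24. [r5c4∈{3}] r5c4 is down to just 3, so r5c4=3.
Step 25. [r7c5∈{8}] r7c5 has the single candidate 8 ⇒ r7c5=8.
Step 26. [r9c4∈{7}] r9c4 is down to just 7, so r9c4=7.
Step 27. [r8c7∈{4}] nothing but 4 survives at r8c7 ⇒ r8c7=4.
Step 28. [r1c7∈{3}] only 3 remains possible at r1c7, so r1c7=3.
Step 29. [r4c1∈{2}] r4c1's peers cover all but 2, so r4c1=2.
Step 30. [r8c4∈{5}] r8c4 has the single candidate 5. So r8c4=5.
Step 31. [r6c1∈{5}] r6c1's peers cover all but 5. So r6c1=5.
Step 32. [r9c5∈{6}] only 6 remains possible at r9c5. So r9c5=6.
Step 33. [r1c8∈{9}] r1c8 has the single candidate 9. So r1c8=9.
Step 34. [r1c6∈{1}] only 1 remains possible at r1c6, so r1c6=1.

Answer: 6 8 7 2 4 1 3 9 5 / 3 2 9 8 5 7 1 6 4 / 4 5 1 6 3 9 7 2 8 / 2 1 8 4 7 6 9 5 3 / 7 4 6 3 9 5 8 1 2 / 5 9 3 1 2 8 6 4 7 / 1 7 4 9 8 2 5 3 6 / 8 6 2 5 1 3 4 7 9 / 9 3 5 7 6 4 2 8 1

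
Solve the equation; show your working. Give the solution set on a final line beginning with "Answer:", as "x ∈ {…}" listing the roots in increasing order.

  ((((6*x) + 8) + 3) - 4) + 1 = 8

Step 1. [((((6*x) + 8) + 3) - 4) + 1 = 8] 1 comes off first (subtract 1), so sub: (((6*x) + 8) + 3) - 4 = 7.
Step 2. [(((6*x) + 8) + 3) - 4 = 7] -4 is outermost — add 4 both sides, so sub: ((6*x) + 8) + 3 = 11.
Step 3. [((6*x) + 8) + 3 = 11] subtract 3: x sits inside (… + 3), so sub: (6*x) + 8 = 8.
Step 4. [(6*x) + 8 = 8] peel the +8: subtract 8 from each side ⇒ sub: 6*x = 0.
Step 5. [6*x = 0] divide by the outer 6. So div: x = 0.

Answer: x ∈ {0}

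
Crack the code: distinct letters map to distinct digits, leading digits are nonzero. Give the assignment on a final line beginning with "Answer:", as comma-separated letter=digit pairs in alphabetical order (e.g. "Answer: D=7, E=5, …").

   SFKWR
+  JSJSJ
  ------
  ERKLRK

Step 1. [col 1: R + J ≡ K (mod 10)] column 1 (R + J ≡ K (mod 10), carry-in 0) doesn't pin R yet; pick R=2 and continue. So R=2.
Step 2. [col 1: R + J ≡ K (mod 10)] J=3 is one option consistent with column 1 (R + J ≡ K (mod 10), carry-in 0) — take it. So J=3.
Step 3. [col 1: R + J ≡ K (mod 10)] column 1: given R=2, J=3, carry-in 0, and digits 2,3 already taken and all letters distinct, R+J≡K (mod 10) forces K=5. So K=5.
Step 4. [col 2: W + S ≡ R (mod 10)] column 2 (W + S ≡ R (mod 10), carry-in 0) doesn't pin W yet; pick W=4 and continue, so W=4.
Step 5. [col 2: W + S ≡ R (mod 10)] column 2: given W=4, R=2, carry-in 0, and digits 2,3,4,5 already taken and all letters distinct, W+S≡R (mod 10) forces S=8. So S=8.
Step 6. [col 3: K + J ≡ L (mod 10)] column 3: given K=5, J=3, carry-in 1, and digits 2,3,4,5,8 already taken and all letters distinct, K+J≡L (mod 10) forces L=9 ⇒ L=9.
Step 7. [E] E is the leading digit of a 6-digit sum of two 5-digit numbers; the final carry is exactly 1, so E=1.
Step 8. [col 4: F + S ≡ K (mod 10)] column 4 reads F+S+carry(0)=K with S=8, K=5; with digits 1,2,3,4,5,8,9 already taken and all letters distinct, the only value for F is 7, so F=7.

Answer: E=1, F=7, J=3, K=5, L=9, R=2, S=8, W=4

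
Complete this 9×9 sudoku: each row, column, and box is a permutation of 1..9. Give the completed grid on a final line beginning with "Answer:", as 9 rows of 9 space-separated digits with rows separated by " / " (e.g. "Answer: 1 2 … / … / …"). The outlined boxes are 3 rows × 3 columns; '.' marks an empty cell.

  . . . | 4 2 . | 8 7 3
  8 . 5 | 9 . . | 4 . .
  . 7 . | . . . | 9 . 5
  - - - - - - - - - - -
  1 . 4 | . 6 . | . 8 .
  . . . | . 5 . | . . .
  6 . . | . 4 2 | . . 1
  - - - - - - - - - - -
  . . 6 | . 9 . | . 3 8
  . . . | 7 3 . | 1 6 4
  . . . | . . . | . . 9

Step 1. [r4c4∈{3}] r4c4's peers cover all but 3. So r4c4=3.
Step 2. [r6c4∈{8}] r6c4's peers cover all but 8. So r6c4=8.
Step 3. [r1c6∈{1,5,6}] row 1 places 5 nowhere but r1c6. So r1c6=5.
Step 4. [r8c6∈{8}] only 8 remains possible at r8c6. So r8c6=8.
Step 5. [r9c5∈{1}] nothing but 1 survives at r9c5, so r9c5=1.
Step 6. [r7c2∈{1,2,4,5}] in row 7, 1 fits only at r7c2 ⇒ r7c2=1.
Step 7. [r9c2∈{2,3,4,5,8}] across col 2, 4 lands solely at r9c2 ⇒ r9c2=4.
Step 8. [r5c7∈{2,3,6,7}] in col 7, 6 fits only at r5c7. So r5c7=6.
Step 9. [r5c2∈{2,3,8,9}] across col 2, 8 lands solely at r5c2 ⇒ r5c2=8.
Step 10. [r1c1∈{9}] r1c1's peers cover all but 9. So r1c1=9.
Step 11. [r6c7∈{3,5,7}] r6c7 is the only open cell in col 7 admitting 3 ⇒ r6c7=3.
Step 12. [r2c2∈{2,3,6}] 3 has one home in col 2: r2c2. So r2c2=3.
Step 13. [r6c3∈{7,9}] in row 6, 7 fits only at r6c3, so r6c3=7.
Step 14. [r9c6∈{6}] r9c6 has the single candidate 6, so r9c6=6.
Step 15. [r5c8∈{2,4,9}] across row 5, 4 lands solely at r5c8. So r5c8=4.
Step 16. [r6c8∈{5,9}] 9 has one home in col 8: r6c8, so r6c8=9.
Step 17. [r9c8∈{2,5}] in col 8, 5 fits only at r9c8. So r9c8=5.
Step 18. [r9c4∈{2}] nothing but 2 survives at r9c4, so r9c4=2.
Step 19. [r7c7∈{2,7}] in box 9, 2 fits only at r7c7 ⇒ r7c7=2.
Step 20. [r5c4∈{1}] r5c4's peers cover all but 1. So r5c4=1.
Step 21. [r9c7∈{7}] only 7 remains possible at r9c7 ⇒ r9c7=7.
Step 22. [r6c2∈{5}] r6c2's peers cover all but 5 ⇒ r6c2=5.
Step 23. [r9c1∈{3}] r9c1 is down to just 3, so r9c1=3.
Step 24. [r5c1∈{2}] r5c1's peers cover all but 2 ⇒ r5c1=2.
Step 25. [r3c3∈{1,2}] r3c3 is the only open cell in box 1 admitting 2. So r3c3=2.
Step 26. [r4c2∈{9}] nothing but 9 survives at r4c2 ⇒ r4c2=9.
Step 27. [r4c6∈{7}] nothing but 7 survives at r4c6, so r4c6=7.
Step 28. [r2c6∈{1}] r2c6's peers cover all but 1, so r2c6=1.
Step 29. [r7c4∈{5}] nothing but 5 survives at r7c4 ⇒ r7c4=5.
Step 30. [r4c9∈{2}] r4c9's peers cover all but 2 ⇒ r4c9=2.
Step 31. [r7c1∈{7}] nothing but 7 survives at r7c1 ⇒ r7c1=7.
Step 32. [r2c9∈{6}] r2c9 has the single candidate 6 ⇒ r2c9=6.
Step 33. [r2c5∈{7}] r2c5 is down to just 7 ⇒ r2c5=7.
Step 34. [r3c6∈{3}] only 3 remains possible at r3c6 ⇒ r3c6=3.
Step 35. [r8c2∈{2}] r8c2 has the single candidate 2 ⇒ r8c2=2.
Step 36. [r3c5∈{8}] nothing but 8 survives at r3c5 ⇒ r3c5=8.
Step 37. [r9c3∈{8}] r9c3's peers cover all but 8, so r9c3=8.
Step 38. [r1c3∈{1}] r1c3's peers cover all but 1. So r1c3=1.
Step 39. [r2c8∈{2}] r2c8's peers cover all but 2, so r2c8=2.
Step 40. [r4c7∈{5}] nothing but 5 survives at r4c7 ⇒ r4c7=5.
Step 41. [r5c9∈{7}] r5c9 is down to just 7. So r5c9=7.
Step 42. [r3c8∈{1}] r3c8 is down to just 1 ⇒ r3c8=1.
Step 43. [r5c6∈{9}] nothing but 9 survives at r5c6 ⇒ r5c6=9.
Step 44. [r7c6∈{4}] nothing but 4 survives at r7c6, so r7c6=4.
Step 45. [r3c4∈{6}] r3c4's peers cover all but 6 ⇒ r3c4=6.
Step 46. [r8c1∈{5}] r8c1's peers cover all but 5. So r8c1=5.
Step 47. [r1c2∈{6}] r1c2 has the single candidate 6, so r1c2=6.
Step 48. [r5c3∈{3}] r5c3 has the single candidate 3, so r5c3=3.
Step 49. [r8c3∈{9}] r8c3 has the single candidate 9 ⇒ r8c3=9.
Step 50. [r3c1∈{4}] r3c1's peers cover all but 4 ⇒ r3c1=4.

Answer: 9 6 1 4 2 5 8 7 3 / 8 3 5 9 7 1 4 2 6 / 4 7 2 6 8 3 9 1 5 / 1 9 4 3 6 7 5 8 2 / 2 8 3 1 5 9 6 4 7 / 6 5 7 8 4 2 3 9 1 / 7 1 6 5 9 4 2 3 8 / 5 2 9 7 3 8 1 6 4 / 3 4 8 2 1 6 7 5 9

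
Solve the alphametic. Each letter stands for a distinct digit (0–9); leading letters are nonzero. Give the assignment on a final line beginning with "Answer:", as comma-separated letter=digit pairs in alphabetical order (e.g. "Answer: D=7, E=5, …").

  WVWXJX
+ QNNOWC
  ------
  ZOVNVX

Step 1. [col 1: X + C ≡ X (mod 10)] column 1: given nothing yet, carry-in 0, and all letters distinct, none taken yet, X+C≡X (mod 10) forces C=0 ⇒ C=0.
Step 2. [col 1: X + C ≡ X (mod 10)] X=3 is one option consistent with column 1 (X + C ≡ X (mod 10), carry-in 0) — take it. So X=3.
Step 3. [col 2: J + W ≡ V (mod 10)] column 2 (J + W ≡ V (mod 10), carry-in 0) doesn't pin V yet; pick V=7 and continue ⇒ V=7.
Step 4. [col 2: J + W ≡ V (mod 10)] no forcing yet in column 2 (carry-in 0); J=2 is free and consistent — try it, so J=2.
Step 5. [col 2: J + W ≡ V (mod 10)] in column 2 we have J+W≡V with carry-in 0; given J=2, V=7 and digits 0,2,3,7 already taken and all letters distinct, that pins W to 5 ⇒ W=5.
Step 6. [col 3: X + O ≡ N (mod 10)] several values work for N in column 3 (X + O ≡ N (mod 10), carry-in 0); try N=1 ⇒ N=1.
Step 7. [col 3: X + O ≡ N (mod 10)] column 3 reads X+O+carry(0)=N with X=3, N=1; with digits 0,1,2,3,5,7 already taken and all letters distinct, the only value for O is 8 ⇒ O=8.
Step 8. [col 6: W + Q ≡ Z (mod 10)] Q=4 is one option consistent with column 6 (W + Q ≡ Z (mod 10), carry-in 0) — take it ⇒ Q=4.
Step 9. [col 6: W + Q ≡ Z (mod 10)] column 6 reads W+Q+carry(0)=Z with W=5, Q=4; with digits 0,1,2,3,4,5,7,8 already taken and all letters distinct, the only value for Z is 9 ⇒ Z=9.

Answer: C=0, J=2, N=1, O=8, Q=4, V=7, W=5, X=3, Z=9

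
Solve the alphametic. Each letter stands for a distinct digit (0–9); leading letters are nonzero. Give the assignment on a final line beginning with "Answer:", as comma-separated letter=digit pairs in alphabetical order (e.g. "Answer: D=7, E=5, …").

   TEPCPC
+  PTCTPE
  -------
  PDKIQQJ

Step 1. [col 1: C + E ≡ J (mod 10)] no forcing yet in column 1 (carry-in 0); E=5 is free and consistent — try it ⇒ E=5.
Step 2. [P] the sum has 7 digits but both addends have 6; that extra leading digit P is the final carry, namely 1, so P=1.
Step 3. [col 1: C + E ≡ J (mod 10)] C=4 is one option consistent with column 1 (C + E ≡ J (mod 10), carry-in 0) — take it, so C=4.
Step 4. [col 1: C + E ≡ J (mod 10)] from column 1 (C=4, E=5, carry-in 0, digits 1,4,5 already taken and all letters distinct): J must equal 9, so J=9.
Step 5. [col 2: P + P ≡ Q (mod 10)] in column 2 we have P+P≡Q with carry-in 0; given P=1 and digits 1,4,5,9 already taken and all letters distinct, that pins Q to 2 ⇒ Q=2.
Step 6. [col 3: C + T ≡ Q (mod 10)] column 3: given C=4, Q=2, carry-in 0, and digits 1,2,4,5,9 already taken and all letters distinct, C+T≡Q (mod 10) forces T=8. So T=8.
Step 7. [col 4: P + C ≡ I (mod 10)] from column 4 (P=1, C=4, carry-in 1, digits 1,2,4,5,8,9 already taken and all letters distinct): I must equal 6 ⇒ I=6.
Step 8. [col 5: E + T ≡ K (mod 10)] column 5: given E=5, T=8, carry-in 0, and digits 1,2,4,5,6,8,9 already taken and all letters distinct, E+T≡K (mod 10) forces K=3 ⇒ K=3.
Step 9. [col 6: T + P ≡ D (mod 10)] column 6 reads T+P+carry(1)=D with T=8, P=1; with digits 1,2,3,4,5,6,8,9 already taken and all letters distinct, the only value for D is 0, so D=0.

Answer: C=4, D=0, E=5, I=6, J=9, K=3, P=1, Q=2, T=8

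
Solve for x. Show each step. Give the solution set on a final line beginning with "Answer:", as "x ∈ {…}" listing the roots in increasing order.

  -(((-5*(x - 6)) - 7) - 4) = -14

Step 1. [-(((-5*(x - 6)) - 7) - 4) = -14] flip signs both sides ⇒ neg: ((-5*(x - 6)) - 7) - 4 = 14.
Step 2. [((-5*(x - 6)) - 7) - 4 = 14] peel the -4: add 4 from each side ⇒ sub: (-5*(x - 6)) - 7 = 18.
Step 3. [(-5*(x - 6)) - 7 = 18] add 7: x sits inside (… - 7) ⇒ sub: -5*(x - 6) = 25.
Step 4. [-5*(x - 6) = 25] LHS = -5·(…); ÷-5 both sides. So div: x - 6 = -5.
Step 5. [x - 6 = -5] peel the -6: add 6 from each side. So sub: x = 1.

Answer: x ∈ {1}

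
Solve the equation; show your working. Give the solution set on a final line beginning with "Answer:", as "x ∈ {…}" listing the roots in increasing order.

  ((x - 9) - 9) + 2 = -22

Step 1. [((x - 9) - 9) + 2 = -22] subtract 2: x sits inside (… + 2). So sub: (x - 9) - 9 = -24.
Step 2. [(x - 9) - 9 = -24] 9 comes off first (add 9). So sub: x - 9 = -15.
Step 3. [x - 9 = -15] peel the -9: add 9 from each side, so sub: x = -6.

Answer: x ∈ {-6}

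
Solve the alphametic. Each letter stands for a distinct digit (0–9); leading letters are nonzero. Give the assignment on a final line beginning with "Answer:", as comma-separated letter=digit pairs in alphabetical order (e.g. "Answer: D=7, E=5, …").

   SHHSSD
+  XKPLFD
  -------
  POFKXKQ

Step 1. [col 1: D + D ≡ Q (mod 10)] Q=8 is one option consistent with column 1 (D + D ≡ Q (mod 10), carry-in 0) — take it ⇒ Q=8.
Step 2. [P] adding two 6-digit numbers gives at most 6+1 digits, and here it does — P is that final carry and must be 1 ⇒ P=1.
Step 3. [col 1: D + D ≡ Q (mod 10)] no forcing yet in column 1 (carry-in 0); D=9 is free and consistent — try it ⇒ D=9.
Step 4. [col 2: S + F ≡ K (mod 10)] column 2 (S + F ≡ K (mod 10), carry-in 1) doesn't pin F yet; pick F=6 and continue ⇒ F=6.
Step 5. [col 2: S + F ≡ K (mod 10)] several values work for S in column 2 (S + F ≡ K (mod 10), carry-in 1); try S=7, so S=7.
Step 6. [col 2: S + F ≡ K (mod 10)] column 2 reads S+F+carry(1)=K with S=7, F=6; with digits 1,6,7,8,9 already taken and all letters distinct, the only value for K is 4 ⇒ K=4.
Step 7. [col 3: S + L ≡ X (mod 10)] column 3 (S + L ≡ X (mod 10), carry-in 1) doesn't pin X yet; pick X=3 and continue. So X=3.
Step 8. [col 3: S + L ≡ X (mod 10)] from column 3 (S=7, X=3, carry-in 1, digits 1,3,4,6,7,8,9 already taken and all letters distinct): L must equal 5. So L=5.
Step 9. [col 4: H + P ≡ K (mod 10)] column 4 reads H+P+carry(1)=K with P=1, K=4; with digits 1,3,4,5,6,7,8,9 already taken and all letters distinct, the only value for H is 2. So H=2.
Step 10. [col 6: S + X ≡ O (mod 10)] column 6: given S=7, X=3, carry-in 0, and digits 1,2,3,4,5,6,7,8,9 already taken and all letters distinct, S+X≡O (mod 10) forces O=0 ⇒ O=0.

Answer: D=9, F=6, H=2, K=4, L=5, O=0, P=1, Q=8, S=7, X=3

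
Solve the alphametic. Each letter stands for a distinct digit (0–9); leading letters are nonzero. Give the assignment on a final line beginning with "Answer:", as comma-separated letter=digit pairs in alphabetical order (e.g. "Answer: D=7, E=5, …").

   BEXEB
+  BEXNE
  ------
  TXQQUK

Step 1. [T] the sum has 6 digits but both addends have 5; that extra leading digit T is the final carry, namely 1 ⇒ T=1.
Step 2. [col 1: B + E ≡ K (mod 10)] column 1 (B + E ≡ K (mod 10), carry-in 0) doesn't pin B yet; pick B=9 and continue, so B=9.
Step 3. [col 1: B + E ≡ K (mod 10)] column 1 (B + E ≡ K (mod 10), carry-in 0) doesn't pin E yet; pick E=3 and continue ⇒ E=3.
Step 4. [col 1: B + E ≡ K (mod 10)] in column 1 we have B+E≡K with carry-in 0; given B=9, E=3 and digits 1,3,9 already taken and all letters distinct, that pins K to 2, so K=2.
Step 5. [col 2: E + N ≡ U (mod 10)] column 2 (E + N ≡ U (mod 10), carry-in 1) doesn't pin U yet; pick U=0 and continue ⇒ U=0.
Step 6. [col 2: E + N ≡ U (mod 10)] from column 2 (E=3, U=0, carry-in 1, digits 0,1,2,3,9 already taken and all letters distinct): N must equal 6 ⇒ N=6.
Step 7. [col 3: X + X ≡ Q (mod 10)] Q=7 is one option consistent with column 3 (X + X ≡ Q (mod 10), carry-in 1) — take it. So Q=7.
Step 8. [col 3: X + X ≡ Q (mod 10)] in column 3 we have X+X≡Q with carry-in 1; given Q=7 and digits 0,1,2,3,6,7,9 already taken and all letters distinct, that pins X to 8. So X=8.

Answer: B=9, E=3, K=2, N=6, Q=7, T=1, U=0, X=8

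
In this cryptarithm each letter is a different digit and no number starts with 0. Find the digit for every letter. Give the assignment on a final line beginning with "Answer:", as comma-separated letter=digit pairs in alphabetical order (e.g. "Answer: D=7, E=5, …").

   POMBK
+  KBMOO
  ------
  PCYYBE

Step 1. [P] the sum has 6 digits but both addends have 5; that extra leading digit P is the final carry, namely 1 ⇒ P=1.
Step 2. [col 1: K + O ≡ E (mod 10)] several values work for E in column 1 (K + O ≡ E (mod 10), carry-in 0); try E=7 ⇒ E=7.
Step 3. [col 1: K + O ≡ E (mod 10)] K=8 is one option consistent with column 1 (K + O ≡ E (mod 10), carry-in 0) — take it, so K=8.
Step 4. [col 1: K + O ≡ E (mod 10)] column 1 reads K+O+carry(0)=E with K=8, E=7; with digits 1,7,8 already taken and all letters distinct, the only value for O is 9, so O=9.
Step 5. [col 2: B + O ≡ B (mod 10)] column 2 (B + O ≡ B (mod 10), carry-in 1) doesn't pin B yet; pick B=6 and continue, so B=6.
Step 6. [col 3: M + M ≡ Y (mod 10)] in column 3 we have M+M≡Y with carry-in 1; given nothing yet and digits 1,6,7,8,9 already taken and all letters distinct, that pins Y to 5, so Y=5.
Step 7. [col 3: M + M ≡ Y (mod 10)] column 3 reads M+M+carry(1)=Y with Y=5; with digits 1,5,6,7,8,9 already taken and all letters distinct, the only value for M is 2. So M=2.
Step 8. [col 5: P + K ≡ C (mod 10)] from column 5 (P=1, K=8, carry-in 1, digits 1,2,5,6,7,8,9 already taken and all letters distinct): C must equal 0 ⇒ C=0.

Answer: B=6, C=0, E=7, K=8, M=2, O=9, P=1, Y=5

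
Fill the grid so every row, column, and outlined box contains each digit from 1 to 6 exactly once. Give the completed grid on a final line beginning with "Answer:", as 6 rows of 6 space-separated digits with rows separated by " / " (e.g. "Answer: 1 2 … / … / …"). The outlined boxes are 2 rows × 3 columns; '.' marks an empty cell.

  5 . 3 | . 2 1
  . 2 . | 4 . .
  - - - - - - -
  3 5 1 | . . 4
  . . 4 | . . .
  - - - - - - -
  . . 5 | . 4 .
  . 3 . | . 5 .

Step 1. [r1c4∈{6}] nothing but 6 survives at r1c4, so r1c4=6.
Step 2. [r4c1∈{2,6}] in box 3, 2 fits only at r4c1 ⇒ r4c1=2.
Step 3. [r5c2∈{1,6}] col 2 places 1 nowhere but r5c2 ⇒ r5c2=1.
Step 4. [r5c1∈{6}] r5c1's peers cover all but 6 ⇒ r5c1=6.
Step 5. [r4c5∈{1,3,6}] r4c5 is the only open cell in col 5 admitting 1 ⇒ r4c5=1.
Step 6. [r6c6∈{2,6}] 6 has one home in row 6: r6c6. So r6c6=6.
Step 7. [r5c6∈{2,3}] col 6 places 2 nowhere but r5c6. So r5c6=2.
Step 8. [r2c6∈{3,5}] row 2 places 5 nowhere but r2c6, so r2c6=5.
Step 9. [r5c4∈{3}] only 3 remains possible at r5c4 ⇒ r5c4=3.
Step 10. [r2c1∈{1}] r2c1's peers cover all but 1, so r2c1=1.
Step 11. [r2c5∈{3}] r2c5's peers cover all but 3. So r2c5=3.
Step 12. [r4c4∈{5}] r4c4 has the single candidate 5, so r4c4=5.
Step 13. [r1c2∈{4}] only 4 remains possible at r1c2, so r1c2=4.
Step 14. [r4c2∈{6}] r4c2 has the single candidate 6, so r4c2=6.
Step 15. [r2c3∈{6}] r2c3's peers cover all but 6 ⇒ r2c3=6.
Step 16. [r6c3∈{2}] r6c3 has the single candidate 2. So r6c3=2.
Step 17. [r3c5∈{6}] nothing but 6 survives at r3c5. So r3c5=6.
Step 18. [r4c6∈{3}] only 3 remains possible at r4c6, so r4c6=3.
Step 19. [r6c1∈{4}] nothing but 4 survives at r6c1 ⇒ r6c1=4.
Step 20. [r6c4∈{1}] only 1 remains possible at r6c4, so r6c4=1.
Step 21. [r3c4∈{2}] r3c4's peers cover all but 2 ⇒ r3c4=2.

Answer: 5 4 3 6 2 1 / 1 2 6 4 3 5 / 3 5 1 2 6 4 / 2 6 4 5 1 3 / 6 1 5 3 4 2 / 4 3 2 1 5 6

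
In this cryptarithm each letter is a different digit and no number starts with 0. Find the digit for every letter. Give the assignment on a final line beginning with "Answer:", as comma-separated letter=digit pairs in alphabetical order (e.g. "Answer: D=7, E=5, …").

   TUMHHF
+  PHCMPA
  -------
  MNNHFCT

Step 1. [col 1: F + A ≡ T (mod 10)] column 1 (F + A ≡ T (mod 10), carry-in 0) doesn't pin F yet; pick F=9 and continue. So F=9.
Step 2. [M] the sum has 7 digits but both addends have 6; that extra leading digit M is the final carry, namely 1 ⇒ M=1.
Step 3. [col 1: F + A ≡ T (mod 10)] A=4 is one option consistent with column 1 (F + A ≡ T (mod 10), carry-in 0) — take it, so A=4.
Step 4. [col 1: F + A ≡ T (mod 10)] column 1: given F=9, A=4, carry-in 0, and digits 1,4,9 already taken and all letters distinct, F+A≡T (mod 10) forces T=3, so T=3.
Step 5. [col 2: H + P ≡ C (mod 10)] no forcing yet in column 2 (carry-in 1); H=7 is free and consistent — try it ⇒ H=7.
Step 6. [col 2: H + P ≡ C (mod 10)] column 2 (H + P ≡ C (mod 10), carry-in 1) doesn't pin P yet; pick P=8 and continue, so P=8.
Step 7. [col 2: H + P ≡ C (mod 10)] column 2: given H=7, P=8, carry-in 1, and digits 1,3,4,7,8,9 already taken and all letters distinct, H+P≡C (mod 10) forces C=6. So C=6.
Step 8. [col 5: U + H ≡ N (mod 10)] in column 5 we have U+H≡N with carry-in 0; given H=7 and digits 1,3,4,6,7,8,9 already taken and all letters distinct, that pins N to 2, so N=2.
Step 9. [col 5: U + H ≡ N (mod 10)] column 5 reads U+H+carry(0)=N with H=7, N=2; with digits 1,2,3,4,6,7,8,9 already taken and all letters distinct, the only value for U is 5. So U=5.

Answer: A=4, C=6, F=9, H=7, M=1, N=2, P=8, T=3, U=5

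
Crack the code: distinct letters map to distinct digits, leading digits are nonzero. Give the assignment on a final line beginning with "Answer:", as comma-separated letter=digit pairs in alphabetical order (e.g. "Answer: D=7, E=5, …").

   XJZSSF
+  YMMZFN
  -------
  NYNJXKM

Step 1. [col 1: F + N ≡ M (mod 10)] N=1 is one option consistent with column 1 (F + N ≡ M (mod 10), carry-in 0) — take it. So N=1.
Step 2. [col 1: F + N ≡ M (mod 10)] column 1 (F + N ≡ M (mod 10), carry-in 0) doesn't pin F yet; pick F=2 and continue. So F=2.
Step 3. [col 1: F + N ≡ M (mod 10)] column 1 reads F+N+carry(0)=M with F=2, N=1; with digits 1,2 already taken and all letters distinct, the only value for M is 3, so M=3.
Step 4. [col 2: S + F ≡ K (mod 10)] column 2 (S + F ≡ K (mod 10), carry-in 0) doesn't pin K yet; pick K=6 and continue, so K=6.
Step 5. [col 2: S + F ≡ K (mod 10)] from column 2 (F=2, K=6, carry-in 0, digits 1,2,3,6 already taken and all letters distinct): S must equal 4. So S=4.
Step 6. [col 3: S + Z ≡ X (mod 10)] column 3: given S=4, carry-in 0, and digits 1,2,3,4,6 already taken and all letters distinct, S+Z≡X (mod 10) forces X=9 ⇒ X=9.
Step 7. [col 3: S + Z ≡ X (mod 10)] column 3: given S=4, X=9, carry-in 0, and digits 1,2,3,4,6,9 already taken and all letters distinct, S+Z≡X (mod 10) forces Z=5. So Z=5.
Step 8. [col 4: Z + M ≡ J (mod 10)] column 4: given Z=5, M=3, carry-in 0, and digits 1,2,3,4,5,6,9 already taken and all letters distinct, Z+M≡J (mod 10) forces J=8, so J=8.
Step 9. [col 6: X + Y ≡ Y (mod 10)] Y=7 is one option consistent with column 6 (X + Y ≡ Y (mod 10), carry-in 1) — take it, so Y=7.

Answer: F=2, J=8, K=6, M=3, N=1, S=4, X=9, Y=7, Z=5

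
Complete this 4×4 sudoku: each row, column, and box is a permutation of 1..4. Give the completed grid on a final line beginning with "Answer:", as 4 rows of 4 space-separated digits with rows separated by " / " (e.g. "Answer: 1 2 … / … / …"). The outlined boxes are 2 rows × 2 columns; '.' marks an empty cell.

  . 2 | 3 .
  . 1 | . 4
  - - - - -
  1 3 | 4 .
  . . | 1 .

Step 1. [r4c1∈{2,4}] r4c1 is the only open cell in col 1 admitting 2. So r4c1=2.
Step 2. [r4c4∈{3}] r4c4 has the single candidate 3 ⇒ r4c4=3.
Step 3. [r3c4∈{2}] r3c4 has the single candidate 2. So r3c4=2.
Step 4. [r1c4∈{1}] only 1 remains possible at r1c4, so r1c4=1.
Step 5. [r2c3∈{2}] nothing but 2 survives at r2c3. So r2c3=2.
Step 6. [r1c1∈{4}] r1c1 is down to just 4 ⇒ r1c1=4.
Step 7. [r4c2∈{4}] only 4 remains possible at r4c2 ⇒ r4c2=4.
Step 8. [r2c1∈{3}] r2c1 is down to just 3 ⇒ r2c1=3.

Answer: 4 2 3 1 / 3 1 2 4 / 1 3 4 2 / 2 4 1 3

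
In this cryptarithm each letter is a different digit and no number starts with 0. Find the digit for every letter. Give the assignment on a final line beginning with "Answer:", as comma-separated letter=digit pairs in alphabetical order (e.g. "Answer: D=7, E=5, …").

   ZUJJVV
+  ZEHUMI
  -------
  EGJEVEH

Step 1. [col 1: V + I ≡ H (mod 10)] no forcing yet in column 1 (carry-in 0); H=9 is free and consistent — try it ⇒ H=9.
Step 2. [col 1: V + I ≡ H (mod 10)] no forcing yet in column 1 (carry-in 0); V=3 is free and consistent — try it, so V=3.
Step 3. [col 1: V + I ≡ H (mod 10)] in column 1 we have V+I≡H with carry-in 0; given V=3, H=9 and digits 3,9 already taken and all letters distinct, that pins I to 6, so I=6.
Step 4. [col 2: V + M ≡ E (mod 10)] several values work for E in column 2 (V + M ≡ E (mod 10), carry-in 0); try E=1, so E=1.
Step 5. [col 2: V + M ≡ E (mod 10)] from column 2 (V=3, E=1, carry-in 0, digits 1,3,6,9 already taken and all letters distinct): M must equal 8, so M=8.
Step 6. [col 3: J + U ≡ V (mod 10)] several values work for J in column 3 (J + U ≡ V (mod 10), carry-in 1); try J=2. So J=2.
Step 7. [col 3: J + U ≡ V (mod 10)] in column 3 we have J+U≡V with carry-in 1; given J=2, V=3 and digits 1,2,3,6,8,9 already taken and all letters distinct, that pins U to 0. So U=0.
Step 8. [col 6: Z + Z ≡ G (mod 10)] column 6 reads Z+Z+carry(0)=G with nothing yet; with digits 0,1,2,3,6,8,9 already taken and all letters distinct, the only value for G is 4 ⇒ G=4.
Step 9. [col 6: Z + Z ≡ G (mod 10)] from column 6 (G=4, carry-in 0, digits 0,1,2,3,4,6,8,9 already taken and all letters distinct): Z must equal 7. So Z=7.

Answer: E=1, G=4, H=9, I=6, J=2, M=8, U=0, V=3, Z=7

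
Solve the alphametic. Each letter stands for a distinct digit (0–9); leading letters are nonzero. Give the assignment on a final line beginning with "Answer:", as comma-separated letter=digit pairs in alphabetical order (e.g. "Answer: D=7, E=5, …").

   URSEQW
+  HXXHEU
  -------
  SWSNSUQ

Step 1. [col 1: W + U ≡ Q (mod 10)] column 1 (W + U ≡ Q (mod 10), carry-in 0) doesn't pin W yet; pick W=3 and continue. So W=3.
Step 2. [S] adding two 6-digit numbers gives at most 6+1 digits, and here it does — S is that final carry and must be 1 ⇒ S=1.
Step 3. [col 1: W + U ≡ Q (mod 10)] several values work for U in column 1 (W + U ≡ Q (mod 10), carry-in 0); try U=7. So U=7.
Step 4. [col 1: W + U ≡ Q (mod 10)] in column 1 we have W+U≡Q with carry-in 0; given W=3, U=7 and digits 1,3,7 already taken and all letters distinct, that pins Q to 0, so Q=0.
Step 5. [col 2: Q + E ≡ U (mod 10)] in column 2 we have Q+E≡U with carry-in 1; given Q=0, U=7 and digits 0,1,3,7 already taken and all letters distinct, that pins E to 6. So E=6.
Step 6. [col 3: E + H ≡ S (mod 10)] column 3: given E=6, S=1, carry-in 0, and digits 0,1,3,6,7 already taken and all letters distinct, E+H≡S (mod 10) forces H=5. So H=5.
Step 7. [col 4: S + X ≡ N (mod 10)] column 4 reads S+X+carry(1)=N with S=1; with digits 0,1,3,5,6,7 already taken and all letters distinct, the only value for N is 4 ⇒ N=4.
Step 8. [col 4: S + X ≡ N (mod 10)] in column 4 we have S+X≡N with carry-in 1; given S=1, N=4 and digits 0,1,3,4,5,6,7 already taken and all letters distinct, that pins X to 2. So X=2.
Step 9. [col 5: R + X ≡ S (mod 10)] in column 5 we have R+X≡S with carry-in 0; given X=2, S=1 and digits 0,1,2,3,4,5,6,7 already taken and all letters distinct, that pins R to 9. So R=9.

Answer: E=6, H=5, N=4, Q=0, R=9, S=1, U=7, W=3, X=2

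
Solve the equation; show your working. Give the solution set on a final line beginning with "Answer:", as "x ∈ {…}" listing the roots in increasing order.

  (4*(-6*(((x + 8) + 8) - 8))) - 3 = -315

Step 1. [(4*(-6*(((x + 8) + 8) - 8))) - 3 = -315] the outer -3 inverts by adding 3. So sub: 4*(-6*(((x + 8) + 8) - 8)) = -312.
Step 2. [4*(-6*(((x + 8) + 8) - 8)) = -312] leading coefficient 4: divide by 4 ⇒ div: -6*(((x + 8) + 8) - 8) = -78.
Step 3. [-6*(((x + 8) + 8) - 8) = -78] LHS = -6·(…); ÷-6 both sides ⇒ div: ((x + 8) + 8) - 8 = 13.
Step 4. [((x + 8) + 8) - 8 = 13] 8 comes off first (add 8). So sub: (x + 8) + 8 = 21.
Step 5. [(x + 8) + 8 = 21] 8 comes off first (subtract 8) ⇒ sub: x + 8 = 13.
Step 6. [x + 8 = 13] +8 is outermost — subtract 8 both sides ⇒ sub: x = 5.

Answer: x ∈ {5}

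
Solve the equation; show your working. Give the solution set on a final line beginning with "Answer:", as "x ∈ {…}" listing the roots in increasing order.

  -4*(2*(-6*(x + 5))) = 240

Step 1. [-4*(2*(-6*(x + 5))) = 240] divide by the outer -4, so div: 2*(-6*(x + 5)) = -60.
Step 2. [2*(-6*(x + 5)) = -60] leading coefficient 2: divide by 2. So div: -6*(x + 5) = -30.
Step 3. [-6*(x + 5) = -30] -6 out front; divide by -6. So div: x + 5 = 5.
Step 4. [x + 5 = 5] 5 comes off first (subtract 5) ⇒ sub: x = 0.

Answer: x ∈ {0}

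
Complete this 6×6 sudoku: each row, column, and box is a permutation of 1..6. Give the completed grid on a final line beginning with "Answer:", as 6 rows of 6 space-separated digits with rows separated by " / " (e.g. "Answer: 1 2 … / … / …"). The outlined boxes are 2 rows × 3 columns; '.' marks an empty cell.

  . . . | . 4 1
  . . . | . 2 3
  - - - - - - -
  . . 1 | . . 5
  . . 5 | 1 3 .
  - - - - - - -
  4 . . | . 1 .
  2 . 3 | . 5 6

Step 1. [r4c1∈{6}] r4c1 has the single candidate 6 ⇒ r4c1=6.
Step 2. [r4c6∈{2,4}] 4 has one home in col 6: r4c6. So r4c6=4.
Step 3. [r3c2∈{2,3,4}] row 3 places 4 nowhere but r3c2 ⇒ r3c2=4.
Step 4. [r1c2∈{2,3,5,6}] in col 2, 3 fits only at r1c2. So r1c2=3.
Step 5. [r1c1∈{5}] nothing but 5 survives at r1c1 ⇒ r1c1=5.
Step 6. [r5c3∈{6}] r5c3 has the single candidate 6. So r5c3=6.
Step 7. [r3c4∈{2,6}] in row 3, 2 fits only at r3c4, so r3c4=2.
Step 8. [r2c2∈{1,6}] in col 2, 6 fits only at r2c2, so r2c2=6.
Step 9. [r2c4∈{5}] r2c4 has the single candidate 5 ⇒ r2c4=5.
Step 10. [r5c4∈{3}] r5c4 has the single candidate 3 ⇒ r5c4=3.
Step 11. [r5c2∈{5}] r5c2 is down to just 5. So r5c2=5.
Step 12. [r3c5∈{6}] nothing but 6 survives at r3c5 ⇒ r3c5=6.
Step 13. [r3c1∈{3}] only 3 remains possible at r3c1 ⇒ r3c1=3.
Step 14. [r5c6∈{2}] r5c6 has the single candidate 2, so r5c6=2.
Step 15. [r4c2∈{2}] only 2 remains possible at r4c2, so r4c2=2.
Step 16. [r1c4∈{6}] r1c4 is down to just 6 ⇒ r1c4=6.
Step 17. [r1c3∈{2}] r1c3 has the single candidate 2, so r1c3=2.
Step 18. [r2c3∈{4}] r2c3 is down to just 4 ⇒ r2c3=4.
Step 19. [r6c4∈{4}] r6c4 has the single candidate 4 ⇒ r6c4=4.
Step 20. [r6c2∈{1}] r6c2 has the single candidate 1 ⇒ r6c2=1.
Step 21. [r2c1∈{1}] r2c1 is down to just 1 ⇒ r2c1=1.

Answer: 5 3 2 6 4 1 / 1 6 4 5 2 3 / 3 4 1 2 6 5 / 6 2 5 1 3 4 / 4 5 6 3 1 2 / 2 1 3 4 5 6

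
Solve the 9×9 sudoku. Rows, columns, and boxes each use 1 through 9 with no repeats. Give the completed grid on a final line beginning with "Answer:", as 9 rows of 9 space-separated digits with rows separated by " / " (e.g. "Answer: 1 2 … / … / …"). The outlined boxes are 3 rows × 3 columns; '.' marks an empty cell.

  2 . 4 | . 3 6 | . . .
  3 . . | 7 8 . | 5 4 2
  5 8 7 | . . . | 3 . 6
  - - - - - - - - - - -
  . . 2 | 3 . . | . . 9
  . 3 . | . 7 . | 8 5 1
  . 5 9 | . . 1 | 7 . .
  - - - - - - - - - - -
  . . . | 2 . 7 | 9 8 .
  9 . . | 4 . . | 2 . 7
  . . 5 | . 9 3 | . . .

Step 1. [r5c3∈{6}] r5c3's peers cover all but 6 ⇒ r5c3=6.
Step 2. [r5c1∈{4}] only 4 remains possible at r5c1, so r5c1=4.
Step 3. [r2c6∈{9}] r2c6's peers cover all but 9, so r2c6=9.
Step 4. [r4c8∈{6}] r4c8's peers cover all but 6, so r4c8=6.
Step 5. [r9c8∈{1}] nothing but 1 survives at r9c8. So r9c8=1.
Step 6. [r2c3∈{1}] nothing but 1 survives at r2c3 ⇒ r2c3=1.
Step 7. [r4c7∈{4}] r4c7's peers cover all but 4, so r4c7=4.
Step 8. [r6c5∈{2,4,6}] 4 has one home in row 6: r6c5, so r6c5=4.
Step 9. [r6c1∈{8}] r6c1 has the single candidate 8. So r6c1=8.
Step 10. [r4c5∈{5}] nothing but 5 survives at r4c5, so r4c5=5.
Step 11. [r9c7∈{6}] r9c7's peers cover all but 6, so r9c7=6.
Step 12. [r7c1∈{1,6}] across col 1, 6 lands solely at r7c1. So r7c1=6.
Step 13. [r8c2∈{1}] r8c2 has the single candidate 1. So r8c2=1.
Step 14. [r8c8∈{3}] r8c8's peers cover all but 3, so r8c8=3.
Step 15. [r3c5∈{1,2}] across col 5, 2 lands solely at r3c5, so r3c5=2.
Step 16. [r9c2∈{2,4,7}] across row 9, 2 lands solely at r9c2, so r9c2=2.
Step 17. [r7c2∈{4}] r7c2 has the single candidate 4, so r7c2=4.
Step 18. [r8c6∈{5,8}] 5 has one home in row 8: r8c6 ⇒ r8c6=5.
Step 19. [r3c8∈{9}] only 9 remains possible at r3c8, so r3c8=9.
Step 20. [r9c1∈{7}] r9c1 has the single candidate 7 ⇒ r9c1=7.
Step 21. [r1c4∈{1,5}] 5 has one home in row 1: r1c4. So r1c4=5.
Step 22. [r9c4∈{8}] r9c4 is down to just 8. So r9c4=8.
Step 23. [r4c1∈{1}] r4c1 is down to just 1. So r4c1=1.
Step 24. [r3c4∈{1}] only 1 remains possible at r3c4. So r3c4=1.
Step 25. [r5c6∈{2}] only 2 remains possible at r5c6 ⇒ r5c6=2.
Step 26. [r4c2∈{7}] r4c2 is down to just 7 ⇒ r4c2=7.
Step 27. [r7c5∈{1}] nothing but 1 survives at r7c5 ⇒ r7c5=1.
Step 28. [r7c3∈{3}] only 3 remains possible at r7c3. So r7c3=3.
Step 29. [r6c4∈{6}] only 6 remains possible at r6c4 ⇒ r6c4=6.
Step 30. [r2c2∈{6}] r2c2 is down to just 6 ⇒ r2c2=6.
Step 31. [r8c5∈{6}] r8c5's peers cover all but 6. So r8c5=6.
Step 32. [r4c6∈{8}] only 8 remains possible at r4c6. So r4c6=8.
Step 33. [r6c9∈{3}] only 3 remains possible at r6c9. So r6c9=3.
Step 34. [r1c7∈{1}] only 1 remains possible at r1c7. So r1c7=1.
Step 35. [r9c9∈{4}] r9c9 has the single candidate 4, so r9c9=4.
Step 36. [r6c8∈{2}] r6c8's peers cover all but 2. So r6c8=2.
Step 37. [r1c2∈{9}] r1c2's peers cover all but 9 ⇒ r1c2=9.
Step 38. [r3c6∈{4}] r3c6's peers cover all but 4 ⇒ r3c6=4.
Step 39. [r1c8∈{7}] r1c8 has the single candidate 7 ⇒ r1c8=7.
Step 40. [r7c9∈{5}] r7c9's peers cover all but 5. So r7c9=5.
Step 41. [r8c3∈{8}] r8c3's peers cover all but 8. So r8c3=8.
Step 42. [r5c4∈{9}] only 9 remains possible at r5c4, so r5c4=9.
Step 43. [r1c9∈{8}] nothing but 8 survives at r1c9 ⇒ r1c9=8.

Answer: 2 9 4 5 3 6 1 7 8 / 3 6 1 7 8 9 5 4 2 / 5 8 7 1 2 4 3 9 6 / 1 7 2 3 5 8 4 6 9 / 4 3 6 9 7 2 8 5 1 / 8 5 9 6 4 1 7 2 3 / 6 4 3 2 1 7 9 8 5 / 9 1 8 4 6 5 2 3 7 / 7 2 5 8 9 3 6 1 4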